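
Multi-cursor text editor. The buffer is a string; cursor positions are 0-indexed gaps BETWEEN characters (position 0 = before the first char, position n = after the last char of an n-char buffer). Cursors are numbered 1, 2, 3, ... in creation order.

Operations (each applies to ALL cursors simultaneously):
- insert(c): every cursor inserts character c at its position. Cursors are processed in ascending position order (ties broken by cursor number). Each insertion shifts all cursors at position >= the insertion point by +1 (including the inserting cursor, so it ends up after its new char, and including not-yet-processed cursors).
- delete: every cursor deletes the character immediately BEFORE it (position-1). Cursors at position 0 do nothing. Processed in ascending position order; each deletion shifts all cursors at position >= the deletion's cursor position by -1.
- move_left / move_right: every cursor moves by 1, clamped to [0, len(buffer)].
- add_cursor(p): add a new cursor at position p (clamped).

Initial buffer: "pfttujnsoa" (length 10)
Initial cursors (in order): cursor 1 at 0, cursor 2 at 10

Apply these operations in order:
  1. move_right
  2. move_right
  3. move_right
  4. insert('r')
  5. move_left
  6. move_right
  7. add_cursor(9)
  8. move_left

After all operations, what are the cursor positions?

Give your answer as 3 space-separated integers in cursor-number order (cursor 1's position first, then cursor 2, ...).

After op 1 (move_right): buffer="pfttujnsoa" (len 10), cursors c1@1 c2@10, authorship ..........
After op 2 (move_right): buffer="pfttujnsoa" (len 10), cursors c1@2 c2@10, authorship ..........
After op 3 (move_right): buffer="pfttujnsoa" (len 10), cursors c1@3 c2@10, authorship ..........
After op 4 (insert('r')): buffer="pftrtujnsoar" (len 12), cursors c1@4 c2@12, authorship ...1.......2
After op 5 (move_left): buffer="pftrtujnsoar" (len 12), cursors c1@3 c2@11, authorship ...1.......2
After op 6 (move_right): buffer="pftrtujnsoar" (len 12), cursors c1@4 c2@12, authorship ...1.......2
After op 7 (add_cursor(9)): buffer="pftrtujnsoar" (len 12), cursors c1@4 c3@9 c2@12, authorship ...1.......2
After op 8 (move_left): buffer="pftrtujnsoar" (len 12), cursors c1@3 c3@8 c2@11, authorship ...1.......2

Answer: 3 11 8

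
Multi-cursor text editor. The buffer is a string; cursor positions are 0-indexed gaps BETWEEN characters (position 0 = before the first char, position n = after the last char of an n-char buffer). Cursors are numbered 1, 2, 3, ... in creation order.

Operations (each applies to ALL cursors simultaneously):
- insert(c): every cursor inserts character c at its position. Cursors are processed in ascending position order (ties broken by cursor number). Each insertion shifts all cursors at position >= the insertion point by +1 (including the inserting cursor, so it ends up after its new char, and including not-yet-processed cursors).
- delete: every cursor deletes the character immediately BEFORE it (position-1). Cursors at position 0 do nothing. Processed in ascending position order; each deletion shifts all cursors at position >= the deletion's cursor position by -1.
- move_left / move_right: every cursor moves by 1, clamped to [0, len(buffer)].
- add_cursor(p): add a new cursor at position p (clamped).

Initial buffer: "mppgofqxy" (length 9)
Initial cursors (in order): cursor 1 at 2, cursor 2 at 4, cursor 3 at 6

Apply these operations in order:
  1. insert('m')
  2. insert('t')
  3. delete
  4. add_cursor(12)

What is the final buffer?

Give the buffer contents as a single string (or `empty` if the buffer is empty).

Answer: mpmpgmofmqxy

Derivation:
After op 1 (insert('m')): buffer="mpmpgmofmqxy" (len 12), cursors c1@3 c2@6 c3@9, authorship ..1..2..3...
After op 2 (insert('t')): buffer="mpmtpgmtofmtqxy" (len 15), cursors c1@4 c2@8 c3@12, authorship ..11..22..33...
After op 3 (delete): buffer="mpmpgmofmqxy" (len 12), cursors c1@3 c2@6 c3@9, authorship ..1..2..3...
After op 4 (add_cursor(12)): buffer="mpmpgmofmqxy" (len 12), cursors c1@3 c2@6 c3@9 c4@12, authorship ..1..2..3...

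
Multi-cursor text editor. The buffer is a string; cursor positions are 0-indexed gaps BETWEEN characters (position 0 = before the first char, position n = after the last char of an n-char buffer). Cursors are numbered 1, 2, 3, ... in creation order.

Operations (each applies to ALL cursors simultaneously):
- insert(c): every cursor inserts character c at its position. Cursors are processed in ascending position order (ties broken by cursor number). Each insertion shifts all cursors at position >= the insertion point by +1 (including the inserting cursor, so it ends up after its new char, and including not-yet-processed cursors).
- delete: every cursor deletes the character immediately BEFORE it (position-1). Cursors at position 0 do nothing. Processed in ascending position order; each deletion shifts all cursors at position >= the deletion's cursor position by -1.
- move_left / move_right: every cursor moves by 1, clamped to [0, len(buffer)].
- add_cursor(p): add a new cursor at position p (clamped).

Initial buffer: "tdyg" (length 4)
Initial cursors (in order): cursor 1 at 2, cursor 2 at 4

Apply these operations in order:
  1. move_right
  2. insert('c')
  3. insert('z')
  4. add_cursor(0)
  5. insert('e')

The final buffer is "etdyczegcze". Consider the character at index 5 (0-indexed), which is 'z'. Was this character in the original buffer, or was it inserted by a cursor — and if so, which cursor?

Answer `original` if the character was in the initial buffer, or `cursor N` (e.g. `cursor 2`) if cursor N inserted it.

After op 1 (move_right): buffer="tdyg" (len 4), cursors c1@3 c2@4, authorship ....
After op 2 (insert('c')): buffer="tdycgc" (len 6), cursors c1@4 c2@6, authorship ...1.2
After op 3 (insert('z')): buffer="tdyczgcz" (len 8), cursors c1@5 c2@8, authorship ...11.22
After op 4 (add_cursor(0)): buffer="tdyczgcz" (len 8), cursors c3@0 c1@5 c2@8, authorship ...11.22
After op 5 (insert('e')): buffer="etdyczegcze" (len 11), cursors c3@1 c1@7 c2@11, authorship 3...111.222
Authorship (.=original, N=cursor N): 3 . . . 1 1 1 . 2 2 2
Index 5: author = 1

Answer: cursor 1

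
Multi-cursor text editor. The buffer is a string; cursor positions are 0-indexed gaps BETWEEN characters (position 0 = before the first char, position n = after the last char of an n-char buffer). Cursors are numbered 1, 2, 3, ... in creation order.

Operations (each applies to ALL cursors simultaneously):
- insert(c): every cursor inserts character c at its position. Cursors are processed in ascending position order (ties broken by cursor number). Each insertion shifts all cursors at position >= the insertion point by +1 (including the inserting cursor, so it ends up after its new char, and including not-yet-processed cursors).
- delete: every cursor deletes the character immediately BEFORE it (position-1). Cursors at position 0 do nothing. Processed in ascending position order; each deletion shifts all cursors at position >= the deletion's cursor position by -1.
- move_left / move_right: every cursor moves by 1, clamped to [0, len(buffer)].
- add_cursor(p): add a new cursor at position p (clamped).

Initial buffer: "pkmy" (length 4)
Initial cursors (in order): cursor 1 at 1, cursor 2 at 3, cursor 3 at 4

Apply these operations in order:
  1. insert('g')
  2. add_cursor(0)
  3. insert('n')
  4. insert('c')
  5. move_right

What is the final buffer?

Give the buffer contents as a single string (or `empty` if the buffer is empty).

After op 1 (insert('g')): buffer="pgkmgyg" (len 7), cursors c1@2 c2@5 c3@7, authorship .1..2.3
After op 2 (add_cursor(0)): buffer="pgkmgyg" (len 7), cursors c4@0 c1@2 c2@5 c3@7, authorship .1..2.3
After op 3 (insert('n')): buffer="npgnkmgnygn" (len 11), cursors c4@1 c1@4 c2@8 c3@11, authorship 4.11..22.33
After op 4 (insert('c')): buffer="ncpgnckmgncygnc" (len 15), cursors c4@2 c1@6 c2@11 c3@15, authorship 44.111..222.333
After op 5 (move_right): buffer="ncpgnckmgncygnc" (len 15), cursors c4@3 c1@7 c2@12 c3@15, authorship 44.111..222.333

Answer: ncpgnckmgncygnc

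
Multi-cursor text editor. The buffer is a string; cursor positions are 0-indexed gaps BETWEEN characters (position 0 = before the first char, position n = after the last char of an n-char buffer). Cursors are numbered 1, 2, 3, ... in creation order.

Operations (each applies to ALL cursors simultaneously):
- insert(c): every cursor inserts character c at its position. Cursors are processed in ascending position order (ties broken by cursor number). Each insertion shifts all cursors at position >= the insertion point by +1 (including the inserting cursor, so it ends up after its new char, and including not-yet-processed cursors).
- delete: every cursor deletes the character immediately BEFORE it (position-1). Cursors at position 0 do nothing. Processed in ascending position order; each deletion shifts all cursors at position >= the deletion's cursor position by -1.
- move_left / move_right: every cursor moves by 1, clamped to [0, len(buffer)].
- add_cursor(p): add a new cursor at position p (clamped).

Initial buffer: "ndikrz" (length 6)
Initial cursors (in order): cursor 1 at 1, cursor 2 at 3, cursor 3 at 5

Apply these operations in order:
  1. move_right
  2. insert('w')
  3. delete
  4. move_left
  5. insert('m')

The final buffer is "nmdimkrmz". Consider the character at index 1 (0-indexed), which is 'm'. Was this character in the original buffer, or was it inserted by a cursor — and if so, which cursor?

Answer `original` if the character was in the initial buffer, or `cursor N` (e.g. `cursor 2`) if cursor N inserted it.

After op 1 (move_right): buffer="ndikrz" (len 6), cursors c1@2 c2@4 c3@6, authorship ......
After op 2 (insert('w')): buffer="ndwikwrzw" (len 9), cursors c1@3 c2@6 c3@9, authorship ..1..2..3
After op 3 (delete): buffer="ndikrz" (len 6), cursors c1@2 c2@4 c3@6, authorship ......
After op 4 (move_left): buffer="ndikrz" (len 6), cursors c1@1 c2@3 c3@5, authorship ......
After op 5 (insert('m')): buffer="nmdimkrmz" (len 9), cursors c1@2 c2@5 c3@8, authorship .1..2..3.
Authorship (.=original, N=cursor N): . 1 . . 2 . . 3 .
Index 1: author = 1

Answer: cursor 1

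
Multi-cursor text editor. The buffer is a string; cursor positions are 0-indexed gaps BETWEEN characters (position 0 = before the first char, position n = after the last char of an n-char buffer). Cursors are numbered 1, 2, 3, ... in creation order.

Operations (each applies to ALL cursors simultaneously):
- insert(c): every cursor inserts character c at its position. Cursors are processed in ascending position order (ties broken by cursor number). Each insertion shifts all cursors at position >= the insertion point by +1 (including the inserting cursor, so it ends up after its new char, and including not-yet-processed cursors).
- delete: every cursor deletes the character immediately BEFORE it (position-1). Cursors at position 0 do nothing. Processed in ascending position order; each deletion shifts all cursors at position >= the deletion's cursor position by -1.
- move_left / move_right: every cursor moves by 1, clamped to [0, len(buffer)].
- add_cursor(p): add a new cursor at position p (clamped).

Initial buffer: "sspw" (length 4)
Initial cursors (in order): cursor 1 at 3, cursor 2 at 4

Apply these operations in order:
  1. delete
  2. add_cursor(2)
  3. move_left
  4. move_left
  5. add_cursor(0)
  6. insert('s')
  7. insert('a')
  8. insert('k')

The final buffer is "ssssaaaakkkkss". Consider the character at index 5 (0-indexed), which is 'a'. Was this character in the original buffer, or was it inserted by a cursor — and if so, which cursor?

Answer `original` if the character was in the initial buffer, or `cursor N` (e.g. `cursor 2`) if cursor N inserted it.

After op 1 (delete): buffer="ss" (len 2), cursors c1@2 c2@2, authorship ..
After op 2 (add_cursor(2)): buffer="ss" (len 2), cursors c1@2 c2@2 c3@2, authorship ..
After op 3 (move_left): buffer="ss" (len 2), cursors c1@1 c2@1 c3@1, authorship ..
After op 4 (move_left): buffer="ss" (len 2), cursors c1@0 c2@0 c3@0, authorship ..
After op 5 (add_cursor(0)): buffer="ss" (len 2), cursors c1@0 c2@0 c3@0 c4@0, authorship ..
After op 6 (insert('s')): buffer="ssssss" (len 6), cursors c1@4 c2@4 c3@4 c4@4, authorship 1234..
After op 7 (insert('a')): buffer="ssssaaaass" (len 10), cursors c1@8 c2@8 c3@8 c4@8, authorship 12341234..
After op 8 (insert('k')): buffer="ssssaaaakkkkss" (len 14), cursors c1@12 c2@12 c3@12 c4@12, authorship 123412341234..
Authorship (.=original, N=cursor N): 1 2 3 4 1 2 3 4 1 2 3 4 . .
Index 5: author = 2

Answer: cursor 2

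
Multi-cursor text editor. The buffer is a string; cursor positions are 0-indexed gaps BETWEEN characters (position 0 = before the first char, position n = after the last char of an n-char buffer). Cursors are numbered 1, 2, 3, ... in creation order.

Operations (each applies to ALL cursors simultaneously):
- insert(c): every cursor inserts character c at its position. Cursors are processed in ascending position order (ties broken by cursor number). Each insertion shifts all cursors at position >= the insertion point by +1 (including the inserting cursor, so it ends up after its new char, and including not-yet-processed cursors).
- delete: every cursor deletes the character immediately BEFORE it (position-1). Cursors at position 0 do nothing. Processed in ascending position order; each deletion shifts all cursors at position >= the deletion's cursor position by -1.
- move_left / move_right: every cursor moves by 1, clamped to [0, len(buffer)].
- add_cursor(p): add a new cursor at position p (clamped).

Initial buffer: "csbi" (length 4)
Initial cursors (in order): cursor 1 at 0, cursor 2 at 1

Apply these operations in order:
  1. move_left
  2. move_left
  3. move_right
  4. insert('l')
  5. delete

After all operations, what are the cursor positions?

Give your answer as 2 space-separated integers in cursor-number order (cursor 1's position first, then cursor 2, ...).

After op 1 (move_left): buffer="csbi" (len 4), cursors c1@0 c2@0, authorship ....
After op 2 (move_left): buffer="csbi" (len 4), cursors c1@0 c2@0, authorship ....
After op 3 (move_right): buffer="csbi" (len 4), cursors c1@1 c2@1, authorship ....
After op 4 (insert('l')): buffer="cllsbi" (len 6), cursors c1@3 c2@3, authorship .12...
After op 5 (delete): buffer="csbi" (len 4), cursors c1@1 c2@1, authorship ....

Answer: 1 1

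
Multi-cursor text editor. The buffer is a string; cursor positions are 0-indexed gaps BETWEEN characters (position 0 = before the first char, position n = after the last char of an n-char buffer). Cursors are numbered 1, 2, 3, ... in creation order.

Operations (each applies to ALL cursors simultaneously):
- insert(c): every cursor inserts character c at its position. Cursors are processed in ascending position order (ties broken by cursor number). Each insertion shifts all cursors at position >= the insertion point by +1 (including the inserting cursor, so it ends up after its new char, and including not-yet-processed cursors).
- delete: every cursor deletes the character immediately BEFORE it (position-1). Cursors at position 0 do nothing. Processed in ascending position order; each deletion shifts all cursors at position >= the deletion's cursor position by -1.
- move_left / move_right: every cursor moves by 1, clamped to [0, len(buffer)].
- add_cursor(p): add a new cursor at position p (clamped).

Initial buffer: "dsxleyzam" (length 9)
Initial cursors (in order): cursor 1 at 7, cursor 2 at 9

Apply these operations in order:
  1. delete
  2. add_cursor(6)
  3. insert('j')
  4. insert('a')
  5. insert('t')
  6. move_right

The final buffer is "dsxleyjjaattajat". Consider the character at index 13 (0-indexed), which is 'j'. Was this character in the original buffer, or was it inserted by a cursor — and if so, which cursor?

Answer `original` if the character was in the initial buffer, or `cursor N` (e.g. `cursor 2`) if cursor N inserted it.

Answer: cursor 2

Derivation:
After op 1 (delete): buffer="dsxleya" (len 7), cursors c1@6 c2@7, authorship .......
After op 2 (add_cursor(6)): buffer="dsxleya" (len 7), cursors c1@6 c3@6 c2@7, authorship .......
After op 3 (insert('j')): buffer="dsxleyjjaj" (len 10), cursors c1@8 c3@8 c2@10, authorship ......13.2
After op 4 (insert('a')): buffer="dsxleyjjaaaja" (len 13), cursors c1@10 c3@10 c2@13, authorship ......1313.22
After op 5 (insert('t')): buffer="dsxleyjjaattajat" (len 16), cursors c1@12 c3@12 c2@16, authorship ......131313.222
After op 6 (move_right): buffer="dsxleyjjaattajat" (len 16), cursors c1@13 c3@13 c2@16, authorship ......131313.222
Authorship (.=original, N=cursor N): . . . . . . 1 3 1 3 1 3 . 2 2 2
Index 13: author = 2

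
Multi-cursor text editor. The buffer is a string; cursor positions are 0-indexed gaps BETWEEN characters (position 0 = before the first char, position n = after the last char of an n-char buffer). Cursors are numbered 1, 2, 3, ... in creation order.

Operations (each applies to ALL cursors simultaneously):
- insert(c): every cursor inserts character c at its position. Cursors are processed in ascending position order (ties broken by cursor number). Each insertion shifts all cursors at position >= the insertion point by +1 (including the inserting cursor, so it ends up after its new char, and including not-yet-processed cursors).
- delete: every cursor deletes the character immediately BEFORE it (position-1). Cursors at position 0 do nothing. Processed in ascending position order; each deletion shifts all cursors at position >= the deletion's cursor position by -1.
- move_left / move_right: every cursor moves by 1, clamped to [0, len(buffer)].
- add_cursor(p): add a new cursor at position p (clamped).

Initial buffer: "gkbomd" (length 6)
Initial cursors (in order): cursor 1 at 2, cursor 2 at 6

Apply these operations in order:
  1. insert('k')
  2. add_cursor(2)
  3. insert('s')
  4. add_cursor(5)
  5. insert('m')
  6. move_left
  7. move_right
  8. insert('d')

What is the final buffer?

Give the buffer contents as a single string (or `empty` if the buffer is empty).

Answer: gksmdksmmddbomdksmd

Derivation:
After op 1 (insert('k')): buffer="gkkbomdk" (len 8), cursors c1@3 c2@8, authorship ..1....2
After op 2 (add_cursor(2)): buffer="gkkbomdk" (len 8), cursors c3@2 c1@3 c2@8, authorship ..1....2
After op 3 (insert('s')): buffer="gksksbomdks" (len 11), cursors c3@3 c1@5 c2@11, authorship ..311....22
After op 4 (add_cursor(5)): buffer="gksksbomdks" (len 11), cursors c3@3 c1@5 c4@5 c2@11, authorship ..311....22
After op 5 (insert('m')): buffer="gksmksmmbomdksm" (len 15), cursors c3@4 c1@8 c4@8 c2@15, authorship ..331114....222
After op 6 (move_left): buffer="gksmksmmbomdksm" (len 15), cursors c3@3 c1@7 c4@7 c2@14, authorship ..331114....222
After op 7 (move_right): buffer="gksmksmmbomdksm" (len 15), cursors c3@4 c1@8 c4@8 c2@15, authorship ..331114....222
After op 8 (insert('d')): buffer="gksmdksmmddbomdksmd" (len 19), cursors c3@5 c1@11 c4@11 c2@19, authorship ..333111414....2222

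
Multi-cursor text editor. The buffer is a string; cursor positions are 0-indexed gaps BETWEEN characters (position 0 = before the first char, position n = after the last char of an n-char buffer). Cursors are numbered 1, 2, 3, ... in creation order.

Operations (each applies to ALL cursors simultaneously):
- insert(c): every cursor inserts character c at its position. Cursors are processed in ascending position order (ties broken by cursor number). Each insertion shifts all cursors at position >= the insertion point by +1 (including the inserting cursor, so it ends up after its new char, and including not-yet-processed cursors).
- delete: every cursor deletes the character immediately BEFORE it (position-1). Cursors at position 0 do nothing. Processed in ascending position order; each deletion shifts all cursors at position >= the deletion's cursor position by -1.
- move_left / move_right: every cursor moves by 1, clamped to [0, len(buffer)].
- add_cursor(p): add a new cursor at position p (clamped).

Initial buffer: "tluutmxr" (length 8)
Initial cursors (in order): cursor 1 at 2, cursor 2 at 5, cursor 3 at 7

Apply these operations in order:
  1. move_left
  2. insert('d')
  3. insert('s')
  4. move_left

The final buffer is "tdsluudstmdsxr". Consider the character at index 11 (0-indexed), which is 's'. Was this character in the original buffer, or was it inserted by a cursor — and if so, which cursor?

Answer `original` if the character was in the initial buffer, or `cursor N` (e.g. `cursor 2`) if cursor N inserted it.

Answer: cursor 3

Derivation:
After op 1 (move_left): buffer="tluutmxr" (len 8), cursors c1@1 c2@4 c3@6, authorship ........
After op 2 (insert('d')): buffer="tdluudtmdxr" (len 11), cursors c1@2 c2@6 c3@9, authorship .1...2..3..
After op 3 (insert('s')): buffer="tdsluudstmdsxr" (len 14), cursors c1@3 c2@8 c3@12, authorship .11...22..33..
After op 4 (move_left): buffer="tdsluudstmdsxr" (len 14), cursors c1@2 c2@7 c3@11, authorship .11...22..33..
Authorship (.=original, N=cursor N): . 1 1 . . . 2 2 . . 3 3 . .
Index 11: author = 3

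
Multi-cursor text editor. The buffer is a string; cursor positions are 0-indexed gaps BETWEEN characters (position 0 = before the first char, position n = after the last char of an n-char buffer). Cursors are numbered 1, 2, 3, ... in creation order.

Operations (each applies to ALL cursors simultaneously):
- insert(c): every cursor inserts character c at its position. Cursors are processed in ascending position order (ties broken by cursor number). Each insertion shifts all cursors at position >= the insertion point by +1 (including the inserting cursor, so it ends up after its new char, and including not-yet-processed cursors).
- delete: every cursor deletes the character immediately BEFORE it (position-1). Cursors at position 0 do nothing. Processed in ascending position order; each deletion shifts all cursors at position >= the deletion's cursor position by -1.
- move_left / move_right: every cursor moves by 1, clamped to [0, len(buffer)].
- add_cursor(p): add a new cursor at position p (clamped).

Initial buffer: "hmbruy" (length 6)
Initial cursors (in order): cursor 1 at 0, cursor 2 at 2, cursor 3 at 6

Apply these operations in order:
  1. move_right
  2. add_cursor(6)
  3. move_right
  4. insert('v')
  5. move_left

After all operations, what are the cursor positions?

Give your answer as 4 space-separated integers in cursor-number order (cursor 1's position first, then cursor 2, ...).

After op 1 (move_right): buffer="hmbruy" (len 6), cursors c1@1 c2@3 c3@6, authorship ......
After op 2 (add_cursor(6)): buffer="hmbruy" (len 6), cursors c1@1 c2@3 c3@6 c4@6, authorship ......
After op 3 (move_right): buffer="hmbruy" (len 6), cursors c1@2 c2@4 c3@6 c4@6, authorship ......
After op 4 (insert('v')): buffer="hmvbrvuyvv" (len 10), cursors c1@3 c2@6 c3@10 c4@10, authorship ..1..2..34
After op 5 (move_left): buffer="hmvbrvuyvv" (len 10), cursors c1@2 c2@5 c3@9 c4@9, authorship ..1..2..34

Answer: 2 5 9 9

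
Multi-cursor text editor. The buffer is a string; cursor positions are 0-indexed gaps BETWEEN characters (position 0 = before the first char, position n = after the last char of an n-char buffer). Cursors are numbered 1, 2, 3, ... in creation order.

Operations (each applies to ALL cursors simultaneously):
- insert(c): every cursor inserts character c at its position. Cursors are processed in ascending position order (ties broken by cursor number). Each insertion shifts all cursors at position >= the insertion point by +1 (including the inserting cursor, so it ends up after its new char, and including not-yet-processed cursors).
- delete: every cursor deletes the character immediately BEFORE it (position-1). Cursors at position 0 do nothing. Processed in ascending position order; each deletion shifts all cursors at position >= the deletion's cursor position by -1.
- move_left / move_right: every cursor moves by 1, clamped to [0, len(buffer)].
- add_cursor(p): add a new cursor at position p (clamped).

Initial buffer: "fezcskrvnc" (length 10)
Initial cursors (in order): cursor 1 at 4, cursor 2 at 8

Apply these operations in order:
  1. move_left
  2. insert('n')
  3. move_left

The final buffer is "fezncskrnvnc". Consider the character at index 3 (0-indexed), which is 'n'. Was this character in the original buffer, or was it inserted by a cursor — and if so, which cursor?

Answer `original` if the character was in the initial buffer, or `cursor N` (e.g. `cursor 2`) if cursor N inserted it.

Answer: cursor 1

Derivation:
After op 1 (move_left): buffer="fezcskrvnc" (len 10), cursors c1@3 c2@7, authorship ..........
After op 2 (insert('n')): buffer="fezncskrnvnc" (len 12), cursors c1@4 c2@9, authorship ...1....2...
After op 3 (move_left): buffer="fezncskrnvnc" (len 12), cursors c1@3 c2@8, authorship ...1....2...
Authorship (.=original, N=cursor N): . . . 1 . . . . 2 . . .
Index 3: author = 1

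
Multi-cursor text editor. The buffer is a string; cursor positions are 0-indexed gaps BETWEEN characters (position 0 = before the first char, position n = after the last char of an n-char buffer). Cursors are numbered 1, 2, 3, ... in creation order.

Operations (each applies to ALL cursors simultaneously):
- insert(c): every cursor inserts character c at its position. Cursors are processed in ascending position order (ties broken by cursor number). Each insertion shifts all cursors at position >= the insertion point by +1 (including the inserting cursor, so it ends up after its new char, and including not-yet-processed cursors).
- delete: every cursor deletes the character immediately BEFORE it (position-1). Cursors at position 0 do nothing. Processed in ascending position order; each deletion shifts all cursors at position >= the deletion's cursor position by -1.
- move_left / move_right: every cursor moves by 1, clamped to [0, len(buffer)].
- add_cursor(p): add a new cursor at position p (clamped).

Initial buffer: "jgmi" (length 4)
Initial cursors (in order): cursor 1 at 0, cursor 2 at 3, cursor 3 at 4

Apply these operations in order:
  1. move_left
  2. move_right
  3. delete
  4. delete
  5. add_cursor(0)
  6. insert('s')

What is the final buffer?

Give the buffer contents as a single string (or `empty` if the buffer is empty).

Answer: ssss

Derivation:
After op 1 (move_left): buffer="jgmi" (len 4), cursors c1@0 c2@2 c3@3, authorship ....
After op 2 (move_right): buffer="jgmi" (len 4), cursors c1@1 c2@3 c3@4, authorship ....
After op 3 (delete): buffer="g" (len 1), cursors c1@0 c2@1 c3@1, authorship .
After op 4 (delete): buffer="" (len 0), cursors c1@0 c2@0 c3@0, authorship 
After op 5 (add_cursor(0)): buffer="" (len 0), cursors c1@0 c2@0 c3@0 c4@0, authorship 
After op 6 (insert('s')): buffer="ssss" (len 4), cursors c1@4 c2@4 c3@4 c4@4, authorship 1234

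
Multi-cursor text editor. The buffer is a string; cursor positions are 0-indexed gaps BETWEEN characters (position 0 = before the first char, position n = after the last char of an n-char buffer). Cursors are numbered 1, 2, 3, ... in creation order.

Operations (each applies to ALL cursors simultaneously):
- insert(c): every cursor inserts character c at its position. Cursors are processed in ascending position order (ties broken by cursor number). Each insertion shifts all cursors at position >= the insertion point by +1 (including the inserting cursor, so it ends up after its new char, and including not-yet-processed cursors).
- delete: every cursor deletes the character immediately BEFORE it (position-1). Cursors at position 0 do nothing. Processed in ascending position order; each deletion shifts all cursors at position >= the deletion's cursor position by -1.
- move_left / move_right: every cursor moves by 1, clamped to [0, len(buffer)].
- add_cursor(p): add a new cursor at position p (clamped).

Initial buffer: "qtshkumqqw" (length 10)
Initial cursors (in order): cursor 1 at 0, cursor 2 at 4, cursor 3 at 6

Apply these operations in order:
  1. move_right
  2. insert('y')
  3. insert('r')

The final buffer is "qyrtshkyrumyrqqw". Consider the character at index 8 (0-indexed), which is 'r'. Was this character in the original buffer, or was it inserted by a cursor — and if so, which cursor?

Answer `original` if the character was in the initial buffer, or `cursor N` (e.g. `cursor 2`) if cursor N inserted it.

After op 1 (move_right): buffer="qtshkumqqw" (len 10), cursors c1@1 c2@5 c3@7, authorship ..........
After op 2 (insert('y')): buffer="qytshkyumyqqw" (len 13), cursors c1@2 c2@7 c3@10, authorship .1....2..3...
After op 3 (insert('r')): buffer="qyrtshkyrumyrqqw" (len 16), cursors c1@3 c2@9 c3@13, authorship .11....22..33...
Authorship (.=original, N=cursor N): . 1 1 . . . . 2 2 . . 3 3 . . .
Index 8: author = 2

Answer: cursor 2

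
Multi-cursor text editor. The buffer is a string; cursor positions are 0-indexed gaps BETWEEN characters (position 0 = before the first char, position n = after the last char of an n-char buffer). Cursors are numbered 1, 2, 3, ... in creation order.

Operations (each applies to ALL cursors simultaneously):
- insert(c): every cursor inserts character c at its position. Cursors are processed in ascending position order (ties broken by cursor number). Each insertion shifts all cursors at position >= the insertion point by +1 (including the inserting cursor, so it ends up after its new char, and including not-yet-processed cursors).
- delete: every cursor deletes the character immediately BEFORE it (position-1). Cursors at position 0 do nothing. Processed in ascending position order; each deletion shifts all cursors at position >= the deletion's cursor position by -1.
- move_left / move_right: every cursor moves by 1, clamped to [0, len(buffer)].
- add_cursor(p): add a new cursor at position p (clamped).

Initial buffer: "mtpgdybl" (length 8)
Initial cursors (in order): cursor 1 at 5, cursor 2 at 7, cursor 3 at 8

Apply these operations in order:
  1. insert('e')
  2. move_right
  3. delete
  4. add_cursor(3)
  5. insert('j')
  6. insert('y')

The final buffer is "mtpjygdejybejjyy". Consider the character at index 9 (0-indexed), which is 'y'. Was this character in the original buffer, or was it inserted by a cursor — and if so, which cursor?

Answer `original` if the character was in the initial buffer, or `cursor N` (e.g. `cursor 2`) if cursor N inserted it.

After op 1 (insert('e')): buffer="mtpgdeybele" (len 11), cursors c1@6 c2@9 c3@11, authorship .....1..2.3
After op 2 (move_right): buffer="mtpgdeybele" (len 11), cursors c1@7 c2@10 c3@11, authorship .....1..2.3
After op 3 (delete): buffer="mtpgdebe" (len 8), cursors c1@6 c2@8 c3@8, authorship .....1.2
After op 4 (add_cursor(3)): buffer="mtpgdebe" (len 8), cursors c4@3 c1@6 c2@8 c3@8, authorship .....1.2
After op 5 (insert('j')): buffer="mtpjgdejbejj" (len 12), cursors c4@4 c1@8 c2@12 c3@12, authorship ...4..11.223
After op 6 (insert('y')): buffer="mtpjygdejybejjyy" (len 16), cursors c4@5 c1@10 c2@16 c3@16, authorship ...44..111.22323
Authorship (.=original, N=cursor N): . . . 4 4 . . 1 1 1 . 2 2 3 2 3
Index 9: author = 1

Answer: cursor 1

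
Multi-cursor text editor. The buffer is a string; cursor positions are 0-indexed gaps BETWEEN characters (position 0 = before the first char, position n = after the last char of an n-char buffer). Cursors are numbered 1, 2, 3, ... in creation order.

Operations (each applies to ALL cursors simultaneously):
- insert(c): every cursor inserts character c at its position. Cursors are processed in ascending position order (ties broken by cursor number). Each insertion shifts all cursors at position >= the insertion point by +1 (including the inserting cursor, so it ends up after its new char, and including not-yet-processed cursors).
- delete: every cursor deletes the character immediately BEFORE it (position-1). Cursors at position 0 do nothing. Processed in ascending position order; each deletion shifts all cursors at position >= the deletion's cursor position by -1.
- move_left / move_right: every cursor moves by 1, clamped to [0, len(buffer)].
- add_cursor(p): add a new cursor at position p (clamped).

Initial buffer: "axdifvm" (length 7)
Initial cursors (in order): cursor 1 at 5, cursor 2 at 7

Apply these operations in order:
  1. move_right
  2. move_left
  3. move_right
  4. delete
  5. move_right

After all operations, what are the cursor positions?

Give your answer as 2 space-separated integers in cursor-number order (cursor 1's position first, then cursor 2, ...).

Answer: 5 5

Derivation:
After op 1 (move_right): buffer="axdifvm" (len 7), cursors c1@6 c2@7, authorship .......
After op 2 (move_left): buffer="axdifvm" (len 7), cursors c1@5 c2@6, authorship .......
After op 3 (move_right): buffer="axdifvm" (len 7), cursors c1@6 c2@7, authorship .......
After op 4 (delete): buffer="axdif" (len 5), cursors c1@5 c2@5, authorship .....
After op 5 (move_right): buffer="axdif" (len 5), cursors c1@5 c2@5, authorship .....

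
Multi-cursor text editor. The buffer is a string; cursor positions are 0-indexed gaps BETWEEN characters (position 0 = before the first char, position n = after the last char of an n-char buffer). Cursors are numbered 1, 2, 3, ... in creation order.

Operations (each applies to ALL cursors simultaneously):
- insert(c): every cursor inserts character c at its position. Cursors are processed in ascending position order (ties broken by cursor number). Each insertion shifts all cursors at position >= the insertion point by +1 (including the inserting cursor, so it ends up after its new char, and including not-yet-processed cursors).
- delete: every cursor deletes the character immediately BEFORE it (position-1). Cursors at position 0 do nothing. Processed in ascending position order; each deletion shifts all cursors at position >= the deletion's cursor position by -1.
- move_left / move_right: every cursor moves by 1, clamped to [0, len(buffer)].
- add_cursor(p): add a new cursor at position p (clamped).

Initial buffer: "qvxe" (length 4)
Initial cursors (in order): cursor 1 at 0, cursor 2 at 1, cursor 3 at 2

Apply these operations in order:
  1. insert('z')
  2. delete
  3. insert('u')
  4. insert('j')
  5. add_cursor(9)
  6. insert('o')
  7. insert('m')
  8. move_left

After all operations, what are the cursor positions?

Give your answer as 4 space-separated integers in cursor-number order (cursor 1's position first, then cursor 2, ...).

Answer: 3 8 13 16

Derivation:
After op 1 (insert('z')): buffer="zqzvzxe" (len 7), cursors c1@1 c2@3 c3@5, authorship 1.2.3..
After op 2 (delete): buffer="qvxe" (len 4), cursors c1@0 c2@1 c3@2, authorship ....
After op 3 (insert('u')): buffer="uquvuxe" (len 7), cursors c1@1 c2@3 c3@5, authorship 1.2.3..
After op 4 (insert('j')): buffer="ujqujvujxe" (len 10), cursors c1@2 c2@5 c3@8, authorship 11.22.33..
After op 5 (add_cursor(9)): buffer="ujqujvujxe" (len 10), cursors c1@2 c2@5 c3@8 c4@9, authorship 11.22.33..
After op 6 (insert('o')): buffer="ujoqujovujoxoe" (len 14), cursors c1@3 c2@7 c3@11 c4@13, authorship 111.222.333.4.
After op 7 (insert('m')): buffer="ujomqujomvujomxome" (len 18), cursors c1@4 c2@9 c3@14 c4@17, authorship 1111.2222.3333.44.
After op 8 (move_left): buffer="ujomqujomvujomxome" (len 18), cursors c1@3 c2@8 c3@13 c4@16, authorship 1111.2222.3333.44.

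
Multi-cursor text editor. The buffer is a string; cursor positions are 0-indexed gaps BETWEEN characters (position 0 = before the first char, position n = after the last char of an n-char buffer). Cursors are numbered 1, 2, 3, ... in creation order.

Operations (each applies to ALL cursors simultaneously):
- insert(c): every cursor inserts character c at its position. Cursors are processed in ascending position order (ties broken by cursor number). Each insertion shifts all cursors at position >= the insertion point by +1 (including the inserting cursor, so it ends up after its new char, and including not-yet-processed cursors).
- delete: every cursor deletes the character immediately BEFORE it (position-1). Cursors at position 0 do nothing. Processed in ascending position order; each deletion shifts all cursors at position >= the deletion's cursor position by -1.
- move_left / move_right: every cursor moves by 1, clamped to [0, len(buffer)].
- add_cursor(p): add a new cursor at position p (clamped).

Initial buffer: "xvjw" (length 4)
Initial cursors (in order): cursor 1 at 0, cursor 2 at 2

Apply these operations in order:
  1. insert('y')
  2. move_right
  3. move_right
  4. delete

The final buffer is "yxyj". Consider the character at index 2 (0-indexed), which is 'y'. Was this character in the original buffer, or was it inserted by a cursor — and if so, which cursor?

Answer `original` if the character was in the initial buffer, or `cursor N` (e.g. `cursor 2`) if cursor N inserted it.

Answer: cursor 2

Derivation:
After op 1 (insert('y')): buffer="yxvyjw" (len 6), cursors c1@1 c2@4, authorship 1..2..
After op 2 (move_right): buffer="yxvyjw" (len 6), cursors c1@2 c2@5, authorship 1..2..
After op 3 (move_right): buffer="yxvyjw" (len 6), cursors c1@3 c2@6, authorship 1..2..
After op 4 (delete): buffer="yxyj" (len 4), cursors c1@2 c2@4, authorship 1.2.
Authorship (.=original, N=cursor N): 1 . 2 .
Index 2: author = 2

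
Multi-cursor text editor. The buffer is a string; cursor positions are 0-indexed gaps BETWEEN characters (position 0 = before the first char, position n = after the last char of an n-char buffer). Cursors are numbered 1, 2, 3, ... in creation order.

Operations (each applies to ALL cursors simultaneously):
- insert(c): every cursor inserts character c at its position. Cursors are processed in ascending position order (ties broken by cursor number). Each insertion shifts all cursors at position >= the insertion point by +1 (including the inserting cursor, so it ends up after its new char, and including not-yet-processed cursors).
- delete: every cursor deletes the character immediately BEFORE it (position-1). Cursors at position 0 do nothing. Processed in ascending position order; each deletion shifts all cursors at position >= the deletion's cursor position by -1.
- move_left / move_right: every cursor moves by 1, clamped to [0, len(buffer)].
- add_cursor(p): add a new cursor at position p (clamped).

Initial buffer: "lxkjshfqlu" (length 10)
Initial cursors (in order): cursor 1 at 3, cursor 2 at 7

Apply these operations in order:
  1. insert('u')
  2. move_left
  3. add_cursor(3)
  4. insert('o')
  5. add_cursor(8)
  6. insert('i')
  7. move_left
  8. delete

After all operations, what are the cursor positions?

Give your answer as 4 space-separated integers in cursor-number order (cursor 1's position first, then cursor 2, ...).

After op 1 (insert('u')): buffer="lxkujshfuqlu" (len 12), cursors c1@4 c2@9, authorship ...1....2...
After op 2 (move_left): buffer="lxkujshfuqlu" (len 12), cursors c1@3 c2@8, authorship ...1....2...
After op 3 (add_cursor(3)): buffer="lxkujshfuqlu" (len 12), cursors c1@3 c3@3 c2@8, authorship ...1....2...
After op 4 (insert('o')): buffer="lxkooujshfouqlu" (len 15), cursors c1@5 c3@5 c2@11, authorship ...131....22...
After op 5 (add_cursor(8)): buffer="lxkooujshfouqlu" (len 15), cursors c1@5 c3@5 c4@8 c2@11, authorship ...131....22...
After op 6 (insert('i')): buffer="lxkooiiujsihfoiuqlu" (len 19), cursors c1@7 c3@7 c4@11 c2@15, authorship ...13131..4..222...
After op 7 (move_left): buffer="lxkooiiujsihfoiuqlu" (len 19), cursors c1@6 c3@6 c4@10 c2@14, authorship ...13131..4..222...
After op 8 (delete): buffer="lxkoiujihfiuqlu" (len 15), cursors c1@4 c3@4 c4@7 c2@10, authorship ...131.4..22...

Answer: 4 10 4 7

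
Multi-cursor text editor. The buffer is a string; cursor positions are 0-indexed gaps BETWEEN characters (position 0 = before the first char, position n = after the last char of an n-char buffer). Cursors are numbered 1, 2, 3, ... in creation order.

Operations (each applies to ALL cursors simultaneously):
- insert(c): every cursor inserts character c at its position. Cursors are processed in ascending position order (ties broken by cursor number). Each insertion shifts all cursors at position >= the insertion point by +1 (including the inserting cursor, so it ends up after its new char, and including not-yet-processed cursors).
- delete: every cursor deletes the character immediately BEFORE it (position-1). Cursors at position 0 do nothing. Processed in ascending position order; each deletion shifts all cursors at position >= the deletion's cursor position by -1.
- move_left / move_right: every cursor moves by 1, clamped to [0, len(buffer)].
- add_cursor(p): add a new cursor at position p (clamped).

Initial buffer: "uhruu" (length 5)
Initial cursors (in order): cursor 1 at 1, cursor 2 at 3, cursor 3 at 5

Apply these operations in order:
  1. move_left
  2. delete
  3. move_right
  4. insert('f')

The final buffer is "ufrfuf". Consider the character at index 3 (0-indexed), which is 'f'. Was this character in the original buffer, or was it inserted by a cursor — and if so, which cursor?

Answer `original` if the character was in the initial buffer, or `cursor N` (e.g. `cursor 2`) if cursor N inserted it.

Answer: cursor 2

Derivation:
After op 1 (move_left): buffer="uhruu" (len 5), cursors c1@0 c2@2 c3@4, authorship .....
After op 2 (delete): buffer="uru" (len 3), cursors c1@0 c2@1 c3@2, authorship ...
After op 3 (move_right): buffer="uru" (len 3), cursors c1@1 c2@2 c3@3, authorship ...
After op 4 (insert('f')): buffer="ufrfuf" (len 6), cursors c1@2 c2@4 c3@6, authorship .1.2.3
Authorship (.=original, N=cursor N): . 1 . 2 . 3
Index 3: author = 2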